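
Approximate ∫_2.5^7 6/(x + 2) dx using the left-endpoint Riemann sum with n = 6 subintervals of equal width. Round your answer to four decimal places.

4.4193

Δx = (7 − 2.5)/6 = 0.75.
Left endpoints: 2.5, 3.25, 4, 4.75, 5.5, 6.25.
f(2.5) = 4/3, f(3.25) = 8/7, f(4) = 1, f(4.75) = 8/9, f(5.5) = 0.8, f(6.25) = 8/11.
Sum = Δx · [f(2.5) + f(3.25) + f(4) + ...].
Sum ≈ 4.4193.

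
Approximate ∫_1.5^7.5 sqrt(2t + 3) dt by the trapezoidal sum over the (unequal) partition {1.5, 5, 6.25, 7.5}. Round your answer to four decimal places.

20.4227

Subinterval widths: 3.5, 1.25, 1.25.
f(1.5) ≈ 2.4495, f(5) ≈ 3.6056, f(6.25) ≈ 3.9370, f(7.5) ≈ 4.2426.
On each subinterval the trapezoid contributes (Δt_i/2)·[f(t_{i-1}) + f(t_i)].
Sum ≈ 20.4227.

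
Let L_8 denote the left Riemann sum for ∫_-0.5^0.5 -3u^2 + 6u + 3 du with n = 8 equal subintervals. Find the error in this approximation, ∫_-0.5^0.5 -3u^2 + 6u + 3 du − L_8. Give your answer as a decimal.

Exact integral: ∫_-0.5^0.5 f(u) du = 2.75.
L_8 = 2.3671875.
Error = 2.75 − 2.3671875 = 0.3828125.

0.3828125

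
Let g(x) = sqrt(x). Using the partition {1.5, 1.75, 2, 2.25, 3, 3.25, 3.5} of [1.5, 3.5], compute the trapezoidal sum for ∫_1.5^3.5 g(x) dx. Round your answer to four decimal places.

Subinterval widths: 0.25, 0.25, 0.25, 0.75, 0.25, 0.25.
g(1.5) ≈ 1.2247, g(1.75) ≈ 1.3229, g(2) ≈ 1.4142, g(2.25) ≈ 1.5000, g(3) ≈ 1.7321, g(3.25) ≈ 1.8028, g(3.5) ≈ 1.8708.
On each subinterval the trapezoid contributes (Δx_i/2)·[g(x_{i-1}) + g(x_i)].
Sum ≈ 3.1379.

3.1379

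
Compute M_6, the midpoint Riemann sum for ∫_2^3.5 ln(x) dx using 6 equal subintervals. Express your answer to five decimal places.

Δx = (3.5 − 2)/6 = 0.25.
Midpoints: 2.125, 2.375, 2.625, 2.875, 3.125, 3.375.
f(2.125) ≈ 0.75377, f(2.375) ≈ 0.86500, f(2.625) ≈ 0.96508, f(2.875) ≈ 1.05605, f(3.125) ≈ 1.13943, f(3.375) ≈ 1.21640.
Sum = Δx · [f(2.125) + f(2.375) + f(2.625) + ...].
Sum ≈ 1.49893.

1.49893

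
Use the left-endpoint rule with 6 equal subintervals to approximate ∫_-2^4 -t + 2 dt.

Δt = (4 − (-2))/6 = 1.
Left endpoints: -2, -1, 0, 1, 2, 3.
f(-2) = 4, f(-1) = 3, f(0) = 2, f(1) = 1, f(2) = 0, f(3) = -1.
Sum = Δt · [f(-2) + f(-1) + f(0) + ...].
Sum = 9.

9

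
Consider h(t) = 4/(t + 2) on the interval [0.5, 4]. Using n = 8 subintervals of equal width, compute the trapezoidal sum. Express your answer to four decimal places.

3.5103

Δt = (4 − 0.5)/8 = 0.4375.
h(0.5) = 1.6, h(0.9375) = 64/47, h(1.375) = 32/27, h(1.8125) = 64/61, h(2.25) = 16/17, h(2.6875) = 64/75, h(3.125) = 32/41, h(3.5625) = 64/89, h(4) = 2/3.
T_8 = (Δt/2)·[h(t_0) + 2h(t_1) + ... + 2h(t_{7}) + h(t_8)].
Sum ≈ 3.5103.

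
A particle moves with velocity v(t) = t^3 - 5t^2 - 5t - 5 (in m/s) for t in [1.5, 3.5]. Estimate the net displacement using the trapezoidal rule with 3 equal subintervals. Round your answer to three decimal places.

Δt = (3.5 − 1.5)/3 = 2/3.
v(1.5) = -20.375, v(13/6) = -6293/216, v(17/6) = -7897/216, v(3.5) = -40.875.
T_3 = (Δt/2)·[v(t_0) + 2v(t_1) + 2v(t_2) + v(t_3)].
Sum ≈ -64.213.

-64.213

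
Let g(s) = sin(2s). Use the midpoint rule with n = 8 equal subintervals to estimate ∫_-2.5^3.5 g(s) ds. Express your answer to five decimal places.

-0.25870

Δs = (3.5 − (-2.5))/8 = 0.75.
Midpoints: -2.125, -1.375, -0.625, 0.125, 0.875, 1.625, 2.375, 3.125.
g(-2.125) ≈ 0.89499, g(-1.375) ≈ -0.38166, g(-0.625) ≈ -0.94898, g(0.125) ≈ 0.24740, g(0.875) ≈ 0.98399, g(1.625) ≈ -0.10820, g(2.375) ≈ -0.99929, g(3.125) ≈ -0.03318.
Sum = Δs · [g(-2.125) + g(-1.375) + g(-0.625) + ...].
Sum ≈ -0.25870.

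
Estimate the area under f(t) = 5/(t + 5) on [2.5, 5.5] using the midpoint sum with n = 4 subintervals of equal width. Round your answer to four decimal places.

Δt = (5.5 − 2.5)/4 = 0.75.
Midpoints: 2.875, 3.625, 4.375, 5.125.
f(2.875) = 40/63, f(3.625) = 40/69, f(4.375) = 8/15, f(5.125) = 40/81.
Sum = Δt · [f(2.875) + f(3.625) + f(4.375) + f(5.125)].
Sum ≈ 1.6813.

1.6813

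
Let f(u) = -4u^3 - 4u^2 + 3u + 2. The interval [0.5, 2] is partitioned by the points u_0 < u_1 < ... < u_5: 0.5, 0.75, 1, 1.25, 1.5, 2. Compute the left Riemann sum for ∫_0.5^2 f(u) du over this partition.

Subinterval widths: 0.25, 0.25, 0.25, 0.25, 0.5.
Left endpoints: 0.5, 0.75, 1, 1.25, 1.5.
f(0.5) = 2, f(0.75) = 0.3125, f(1) = -3, f(1.25) = -8.3125, f(1.5) = -16.
Sum = Σ Δu_i · f(u_i).
Sum = -10.25.

-10.25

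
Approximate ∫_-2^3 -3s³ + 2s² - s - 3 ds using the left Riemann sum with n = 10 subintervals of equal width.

-18.4375

Δs = (3 − (-2))/10 = 0.5.
Left endpoints: -2, -1.5, -1, -0.5, 0, 0.5, 1, 1.5, 2, 2.5.
f(-2) = 31, f(-1.5) = 13.125, f(-1) = 3, f(-0.5) = -1.625, f(0) = -3, f(0.5) = -3.375, f(1) = -5, f(1.5) = -10.125, f(2) = -21, f(2.5) = -39.875.
Sum = Δs · [f(-2) + f(-1.5) + f(-1) + ...].
Sum = -18.4375.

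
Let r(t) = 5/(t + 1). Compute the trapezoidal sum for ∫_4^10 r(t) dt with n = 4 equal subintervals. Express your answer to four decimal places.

Δt = (10 − 4)/4 = 1.5.
r(4) = 1, r(5.5) = 10/13, r(7) = 0.625, r(8.5) = 10/19, r(10) = 5/11.
T_4 = (Δt/2)·[r(t_0) + 2r(t_1) + 2r(t_2) + 2r(t_3) + r(t_4)].
Sum ≈ 3.9717.

3.9717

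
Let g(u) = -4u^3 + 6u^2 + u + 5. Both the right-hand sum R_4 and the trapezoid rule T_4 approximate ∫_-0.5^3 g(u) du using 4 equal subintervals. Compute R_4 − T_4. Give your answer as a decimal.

R_4 = -31.80078125.
T_4 = -8.83203125.
R_4 − T_4 = -22.96875.

-22.96875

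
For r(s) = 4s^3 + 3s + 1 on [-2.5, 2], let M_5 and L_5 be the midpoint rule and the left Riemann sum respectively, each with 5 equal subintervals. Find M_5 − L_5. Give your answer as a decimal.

M_5 = -21.02625.
L_5 = -72.36.
M_5 − L_5 = 51.33375.

51.33375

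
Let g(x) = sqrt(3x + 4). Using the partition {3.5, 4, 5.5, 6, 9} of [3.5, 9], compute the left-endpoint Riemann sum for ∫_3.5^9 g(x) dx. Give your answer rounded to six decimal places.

Subinterval widths: 0.5, 1.5, 0.5, 3.
Left endpoints: 3.5, 4, 5.5, 6.
g(3.5) ≈ 3.807887, g(4) ≈ 4.000000, g(5.5) ≈ 4.527693, g(6) ≈ 4.690416.
Sum = Σ Δx_i · g(x_i).
Sum ≈ 24.239037.

24.239037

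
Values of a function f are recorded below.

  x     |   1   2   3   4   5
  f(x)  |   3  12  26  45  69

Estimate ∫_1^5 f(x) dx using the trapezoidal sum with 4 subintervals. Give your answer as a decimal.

119

Δx = 1.
T_4 = (1/2)·[3 + 2·12 + 2·26 + 2·45 + 69] = 119.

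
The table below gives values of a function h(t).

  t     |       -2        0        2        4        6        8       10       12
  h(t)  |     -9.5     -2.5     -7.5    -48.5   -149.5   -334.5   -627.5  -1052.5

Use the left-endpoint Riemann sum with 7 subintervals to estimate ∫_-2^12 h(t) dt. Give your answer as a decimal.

-2359

Δt = 2.
Sum = 2·[(-9.5) + (-2.5) + (-7.5) + (-48.5) + (-149.5) + (-334.5) + (-627.5)] = -2359.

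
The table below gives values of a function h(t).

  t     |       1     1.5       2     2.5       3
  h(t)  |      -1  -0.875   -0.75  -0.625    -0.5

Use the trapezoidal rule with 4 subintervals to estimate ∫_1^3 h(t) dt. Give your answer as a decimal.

-1.5

Δt = 0.5.
T_4 = (0.5/2)·[(-1) + 2·(-0.875) + 2·(-0.75) + 2·(-0.625) + (-0.5)] = -1.5.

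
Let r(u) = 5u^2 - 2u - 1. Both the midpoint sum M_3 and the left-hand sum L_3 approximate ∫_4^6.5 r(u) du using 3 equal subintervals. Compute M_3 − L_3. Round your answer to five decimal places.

M_3 ≈ 321.5682870.
L_3 ≈ 271.1342593.
M_3 − L_3 ≈ 50.43403.

50.43403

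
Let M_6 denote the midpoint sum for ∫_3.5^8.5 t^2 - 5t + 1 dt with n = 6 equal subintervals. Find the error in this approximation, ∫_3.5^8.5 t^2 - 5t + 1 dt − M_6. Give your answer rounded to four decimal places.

Exact integral: ∫_3.5^8.5 f(t) dt ≈ 45.416667.
M_6 ≈ 45.127315.
Error ≈ 45.416667 − 45.127315 ≈ 0.2894.

0.2894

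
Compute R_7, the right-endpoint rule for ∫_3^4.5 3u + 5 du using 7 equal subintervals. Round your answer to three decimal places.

Δu = (4.5 − 3)/7 = 3/14.
Right endpoints: 45/14, 24/7, 51/14, 27/7, 57/14, 30/7, 4.5.
f(45/14) = 205/14, f(24/7) = 107/7, f(51/14) = 223/14, f(27/7) = 116/7, f(57/14) = 241/14, f(30/7) = 125/7, f(4.5) = 18.5.
Sum = Δu · [f(45/14) + f(24/7) + f(51/14) + ...].
Sum ≈ 24.857.

24.857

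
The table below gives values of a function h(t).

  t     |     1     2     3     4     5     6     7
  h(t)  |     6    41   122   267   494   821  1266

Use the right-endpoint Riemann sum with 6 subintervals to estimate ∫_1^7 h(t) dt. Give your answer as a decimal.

3011

Δt = 1.
Sum = 1·[41 + 122 + 267 + 494 + 821 + 1266] = 3011.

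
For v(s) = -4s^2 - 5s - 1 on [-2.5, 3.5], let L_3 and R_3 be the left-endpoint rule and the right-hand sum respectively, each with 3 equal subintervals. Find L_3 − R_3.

L_3 = -61.
R_3 = -169.
L_3 − R_3 = 108.

108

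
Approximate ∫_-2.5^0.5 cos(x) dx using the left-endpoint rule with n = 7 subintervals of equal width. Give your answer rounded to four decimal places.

Δx = (0.5 − (-2.5))/7 = 3/7.
Left endpoints: -2.5, -29/14, -23/14, -17/14, -11/14, -5/14, 1/14.
f(-2.5) ≈ -0.8011, f(-29/14) ≈ -0.4800, f(-23/14) ≈ -0.0720, f(-17/14) ≈ 0.3490, f(-11/14) ≈ 0.7069, f(-5/14) ≈ 0.9369, f(1/14) ≈ 0.9975.
Sum = Δx · [f(-2.5) + f(-29/14) + f(-23/14) + ...].
Sum ≈ 0.7016.

0.7016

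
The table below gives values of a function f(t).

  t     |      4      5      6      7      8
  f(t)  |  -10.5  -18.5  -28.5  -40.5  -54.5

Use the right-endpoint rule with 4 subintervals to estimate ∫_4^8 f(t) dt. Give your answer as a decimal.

Δt = 1.
Sum = 1·[(-18.5) + (-28.5) + (-40.5) + (-54.5)] = -142.

-142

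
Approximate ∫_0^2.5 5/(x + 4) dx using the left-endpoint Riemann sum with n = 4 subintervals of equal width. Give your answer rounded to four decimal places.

Δx = (2.5 − 0)/4 = 0.625.
Left endpoints: 0, 0.625, 1.25, 1.875.
f(0) = 1.25, f(0.625) = 40/37, f(1.25) = 20/21, f(1.875) = 40/47.
Sum = Δx · [f(0) + f(0.625) + f(1.25) + f(1.875)].
Sum ≈ 2.5841.

2.5841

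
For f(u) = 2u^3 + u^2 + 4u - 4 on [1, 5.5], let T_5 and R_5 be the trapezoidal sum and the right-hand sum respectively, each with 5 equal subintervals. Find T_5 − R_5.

T_5 = 565.11.
R_5 = 735.21.
T_5 − R_5 = -170.1.

-170.1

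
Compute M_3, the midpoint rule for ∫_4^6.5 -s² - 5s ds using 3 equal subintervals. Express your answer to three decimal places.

-135.689

Δs = (6.5 − 4)/3 = 5/6.
Midpoints: 53/12, 5.25, 73/12.
f(53/12) = -5989/144, f(5.25) = -53.8125, f(73/12) = -9709/144.
Sum = Δs · [f(53/12) + f(5.25) + f(73/12)].
Sum ≈ -135.689.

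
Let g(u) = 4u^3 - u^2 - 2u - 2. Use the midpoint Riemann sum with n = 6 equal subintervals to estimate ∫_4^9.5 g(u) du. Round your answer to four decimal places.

Δu = (9.5 − 4)/6 = 11/12.
Midpoints: 107/24, 5.375, 151/24, 173/24, 8.125, 217/24.
g(107/24) = 1118621/3456, g(5.375) = 579.5078125, g(151/24) = 3255745/3456, g(173/24) = 4941407/3456, g(8.125) = 2061.2421875, g(217/24) = 9866371/3456.
Sum = Δu · [g(107/24) + g(5.375) + g(151/24) + ...].
Sum ≈ 7508.5440.

7508.5440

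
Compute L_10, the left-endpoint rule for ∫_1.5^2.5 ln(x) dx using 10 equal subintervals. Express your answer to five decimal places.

0.65677

Δx = (2.5 − 1.5)/10 = 0.1.
Left endpoints: 1.5, 1.6, 1.7, 1.8, 1.9, 2, 2.1, 2.2, 2.3, 2.4.
f(1.5) ≈ 0.40547, f(1.6) ≈ 0.47000, f(1.7) ≈ 0.53063, f(1.8) ≈ 0.58779, f(1.9) ≈ 0.64185, f(2) ≈ 0.69315, f(2.1) ≈ 0.74194, f(2.2) ≈ 0.78846, f(2.3) ≈ 0.83291, f(2.4) ≈ 0.87547.
Sum = Δx · [f(1.5) + f(1.6) + f(1.7) + ...].
Sum ≈ 0.65677.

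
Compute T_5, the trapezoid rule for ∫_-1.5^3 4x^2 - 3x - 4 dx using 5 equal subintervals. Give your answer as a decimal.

14.805

Δx = (3 − (-1.5))/5 = 0.9.
f(-1.5) = 9.5, f(-0.6) = -0.76, f(0.3) = -4.54, f(1.2) = -1.84, f(2.1) = 7.34, f(3) = 23.
T_5 = (Δx/2)·[f(x_0) + 2f(x_1) + ... + 2f(x_{4}) + f(x_5)].
Sum = 14.805.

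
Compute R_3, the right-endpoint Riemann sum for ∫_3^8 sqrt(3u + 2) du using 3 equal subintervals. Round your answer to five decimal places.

22.80266

Δu = (8 − 3)/3 = 5/3.
Right endpoints: 14/3, 19/3, 8.
f(14/3) ≈ 4.00000, f(19/3) ≈ 4.58258, f(8) ≈ 5.09902.
Sum = Δu · [f(14/3) + f(19/3) + f(8)].
Sum ≈ 22.80266.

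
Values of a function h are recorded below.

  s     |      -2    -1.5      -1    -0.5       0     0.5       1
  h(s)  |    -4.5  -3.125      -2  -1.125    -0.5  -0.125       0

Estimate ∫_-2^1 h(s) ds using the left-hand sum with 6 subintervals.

Δs = 0.5.
Sum = 0.5·[(-4.5) + (-3.125) + (-2) + (-1.125) + (-0.5) + (-0.125)] = -5.6875.

-5.6875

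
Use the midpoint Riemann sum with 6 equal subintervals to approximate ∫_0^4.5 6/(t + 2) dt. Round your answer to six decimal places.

Δt = (4.5 − 0)/6 = 0.75.
Midpoints: 0.375, 1.125, 1.875, 2.625, 3.375, 4.125.
f(0.375) = 48/19, f(1.125) = 1.92, f(1.875) = 48/31, f(2.625) = 48/37, f(3.375) = 48/43, f(4.125) = 48/49.
Sum = Δt · [f(0.375) + f(1.125) + f(1.875) + ...].
Sum ≈ 7.040903.

7.040903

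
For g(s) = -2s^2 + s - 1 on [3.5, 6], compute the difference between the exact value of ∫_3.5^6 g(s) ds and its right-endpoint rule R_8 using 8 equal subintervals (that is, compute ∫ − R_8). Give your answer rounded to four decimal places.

Exact integral: ∫_3.5^6 g(s) ds ≈ -106.041667.
R_8 ≈ -113.154297.
Error ≈ -106.041667 − (-113.154297) ≈ 7.1126.

7.1126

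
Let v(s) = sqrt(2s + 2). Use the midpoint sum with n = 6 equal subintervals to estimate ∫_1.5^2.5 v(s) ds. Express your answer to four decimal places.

Δs = (2.5 − 1.5)/6 = 1/6.
Midpoints: 19/12, 1.75, 23/12, 25/12, 2.25, 29/12.
v(19/12) ≈ 2.2730, v(1.75) ≈ 2.3452, v(23/12) ≈ 2.4152, v(25/12) ≈ 2.4833, v(2.25) ≈ 2.5495, v(29/12) ≈ 2.6141.
Sum = Δs · [v(19/12) + v(1.75) + v(23/12) + ...].
Sum ≈ 2.4467.

2.4467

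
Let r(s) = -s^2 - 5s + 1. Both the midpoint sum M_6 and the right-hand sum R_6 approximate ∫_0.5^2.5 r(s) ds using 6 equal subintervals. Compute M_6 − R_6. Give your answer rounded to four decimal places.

M_6 ≈ -18.148148.
R_6 ≈ -20.870370.
M_6 − R_6 ≈ 2.7222.

2.7222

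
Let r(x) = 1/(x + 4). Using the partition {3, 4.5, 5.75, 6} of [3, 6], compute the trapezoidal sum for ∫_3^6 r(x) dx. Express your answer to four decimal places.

Subinterval widths: 1.5, 1.25, 0.25.
r(3) = 1/7, r(4.5) = 2/17, r(5.75) = 4/39, r(6) = 0.1.
On each subinterval the trapezoid contributes (Δx_i/2)·[r(x_{i-1}) + r(x_i)].
Sum ≈ 0.3583.

0.3583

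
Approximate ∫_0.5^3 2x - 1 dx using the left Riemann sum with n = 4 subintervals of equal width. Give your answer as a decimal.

4.6875

Δx = (3 − 0.5)/4 = 0.625.
Left endpoints: 0.5, 1.125, 1.75, 2.375.
f(0.5) = 0, f(1.125) = 1.25, f(1.75) = 2.5, f(2.375) = 3.75.
Sum = Δx · [f(0.5) + f(1.125) + f(1.75) + f(2.375)].
Sum = 4.6875.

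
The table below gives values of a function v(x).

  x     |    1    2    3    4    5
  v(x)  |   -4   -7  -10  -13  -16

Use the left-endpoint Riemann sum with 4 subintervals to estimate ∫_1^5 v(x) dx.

-34

Δx = 1.
Sum = 1·[(-4) + (-7) + (-10) + (-13)] = -34.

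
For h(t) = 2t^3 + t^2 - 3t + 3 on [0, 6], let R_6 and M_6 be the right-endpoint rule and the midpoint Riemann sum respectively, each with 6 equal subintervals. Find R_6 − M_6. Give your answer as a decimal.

R_6 = 928.
M_6 = 674.5.
R_6 − M_6 = 253.5.

253.5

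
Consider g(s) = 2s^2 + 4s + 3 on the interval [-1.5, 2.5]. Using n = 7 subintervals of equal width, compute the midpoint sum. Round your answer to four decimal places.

Δs = (2.5 − (-1.5))/7 = 4/7.
Midpoints: -17/14, -9/14, -1/14, 0.5, 15/14, 23/14, 31/14.
g(-17/14) = 107/98, g(-9/14) = 123/98, g(-1/14) = 267/98, g(0.5) = 5.5, g(15/14) = 939/98, g(23/14) = 1467/98, g(31/14) = 2123/98.
Sum = Δs · [g(-17/14) + g(-9/14) + g(-1/14) + ...].
Sum ≈ 32.4490.

32.4490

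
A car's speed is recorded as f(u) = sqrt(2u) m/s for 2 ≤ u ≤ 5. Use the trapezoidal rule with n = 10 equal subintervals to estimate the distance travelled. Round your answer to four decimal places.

Δu = (5 − 2)/10 = 0.3.
f(2) ≈ 2.0000, f(2.3) ≈ 2.1448, f(2.6) ≈ 2.2804, f(2.9) ≈ 2.4083, f(3.2) ≈ 2.5298, f(3.5) ≈ 2.6458, f(3.8) ≈ 2.7568, f(4.1) ≈ 2.8636, f(4.4) ≈ 2.9665, f(4.7) ≈ 3.0659, f(5) ≈ 3.1623.
T_10 = (Δu/2)·[f(u_0) + 2f(u_1) + ... + 2f(u_{9}) + f(u_10)].
Sum ≈ 7.8729.

7.8729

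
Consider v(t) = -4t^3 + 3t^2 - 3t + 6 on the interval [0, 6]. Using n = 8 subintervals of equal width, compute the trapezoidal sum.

Δt = (6 − 0)/8 = 0.75.
v(0) = 6, v(0.75) = 3.75, v(1.5) = -5.25, v(2.25) = -31.125, v(3) = -84, v(3.75) = -174, v(4.5) = -311.25, v(5.25) = -505.875, v(6) = -768.
T_8 = (Δt/2)·[v(t_0) + 2v(t_1) + ... + 2v(t_{7}) + v(t_8)].
Sum = -1116.5625.

-1116.5625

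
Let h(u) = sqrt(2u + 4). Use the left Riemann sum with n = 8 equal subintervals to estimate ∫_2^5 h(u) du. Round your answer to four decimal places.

Δu = (5 − 2)/8 = 0.375.
Left endpoints: 2, 2.375, 2.75, 3.125, 3.5, 3.875, 4.25, 4.625.
h(2) ≈ 2.8284, h(2.375) ≈ 2.9580, h(2.75) ≈ 3.0822, h(3.125) ≈ 3.2016, h(3.5) ≈ 3.3166, h(3.875) ≈ 3.4278, h(4.25) ≈ 3.5355, h(4.625) ≈ 3.6401.
Sum = Δu · [h(2) + h(2.375) + h(2.75) + ...].
Sum ≈ 9.7464.

9.7464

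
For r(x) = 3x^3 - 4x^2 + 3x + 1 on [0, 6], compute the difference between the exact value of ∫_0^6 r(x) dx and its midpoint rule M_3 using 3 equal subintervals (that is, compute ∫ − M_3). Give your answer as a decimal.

Exact integral: ∫_0^6 r(x) dx = 744.
M_3 = 698.
Error = 744 − 698 = 46.

46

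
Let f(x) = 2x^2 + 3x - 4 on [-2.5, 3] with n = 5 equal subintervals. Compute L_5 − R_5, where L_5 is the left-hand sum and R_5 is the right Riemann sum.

-24.2

L_5 = 0.66.
R_5 = 24.86.
L_5 − R_5 = -24.2.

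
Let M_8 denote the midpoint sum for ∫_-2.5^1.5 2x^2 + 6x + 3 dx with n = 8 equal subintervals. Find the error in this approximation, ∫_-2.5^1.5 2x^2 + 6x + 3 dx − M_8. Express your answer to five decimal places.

Exact integral: ∫_-2.5^1.5 f(x) dx ≈ 12.6666667.
M_8 = 12.5.
Error ≈ 12.6666667 − 12.5 ≈ 0.16667.

0.16667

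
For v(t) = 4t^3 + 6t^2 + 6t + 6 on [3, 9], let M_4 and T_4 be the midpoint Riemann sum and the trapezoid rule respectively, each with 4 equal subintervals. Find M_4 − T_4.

-263.25

M_4 = 8048.25.
T_4 = 8311.5.
M_4 − T_4 = -263.25.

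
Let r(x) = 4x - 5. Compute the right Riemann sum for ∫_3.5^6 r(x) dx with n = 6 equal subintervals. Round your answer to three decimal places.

Δx = (6 − 3.5)/6 = 5/12.
Right endpoints: 47/12, 13/3, 4.75, 31/6, 67/12, 6.
r(47/12) = 32/3, r(13/3) = 37/3, r(4.75) = 14, r(31/6) = 47/3, r(67/12) = 52/3, r(6) = 19.
Sum = Δx · [r(47/12) + r(13/3) + r(4.75) + ...].
Sum ≈ 37.083.

37.083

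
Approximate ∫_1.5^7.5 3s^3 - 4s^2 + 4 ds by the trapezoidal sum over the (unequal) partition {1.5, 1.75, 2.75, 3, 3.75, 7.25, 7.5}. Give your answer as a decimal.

2165.1953125

Subinterval widths: 0.25, 1, 0.25, 0.75, 3.5, 0.25.
f(1.5) = 5.125, f(1.75) = 7.828125, f(2.75) = 36.140625, f(3) = 49, f(3.75) = 105.953125, f(7.25) = 936.984375, f(7.5) = 1044.625.
On each subinterval the trapezoid contributes (Δs_i/2)·[f(s_{i-1}) + f(s_i)].
Sum = 2165.1953125.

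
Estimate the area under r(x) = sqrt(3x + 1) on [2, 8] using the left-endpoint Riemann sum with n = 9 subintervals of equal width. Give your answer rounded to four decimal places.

Δx = (8 − 2)/9 = 2/3.
Left endpoints: 2, 8/3, 10/3, 4, 14/3, 16/3, 6, 20/3, 22/3.
r(2) ≈ 2.6458, r(8/3) ≈ 3.0000, r(10/3) ≈ 3.3166, r(4) ≈ 3.6056, r(14/3) ≈ 3.8730, r(16/3) ≈ 4.1231, r(6) ≈ 4.3589, r(20/3) ≈ 4.5826, r(22/3) ≈ 4.7958.
Sum = Δx · [r(2) + r(8/3) + r(10/3) + ...].
Sum ≈ 22.8675.

22.8675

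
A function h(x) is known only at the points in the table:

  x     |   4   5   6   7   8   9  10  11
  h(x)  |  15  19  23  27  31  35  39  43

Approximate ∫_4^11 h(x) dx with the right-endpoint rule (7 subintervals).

Δx = 1.
Sum = 1·[19 + 23 + 27 + 31 + 35 + 39 + 43] = 217.

217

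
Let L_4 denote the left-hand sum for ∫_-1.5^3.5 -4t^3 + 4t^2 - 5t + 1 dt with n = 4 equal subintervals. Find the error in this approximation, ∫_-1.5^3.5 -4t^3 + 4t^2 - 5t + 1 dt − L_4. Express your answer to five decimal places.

Exact integral: ∫_-1.5^3.5 f(t) dt ≈ -103.3333333.
L_4 = -7.5.
Error ≈ -103.3333333 − (-7.5) ≈ -95.83333.

-95.83333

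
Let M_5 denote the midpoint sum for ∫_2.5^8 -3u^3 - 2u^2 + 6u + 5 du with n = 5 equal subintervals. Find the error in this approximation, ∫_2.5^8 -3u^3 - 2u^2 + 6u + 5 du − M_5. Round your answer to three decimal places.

Exact integral: ∫_2.5^8 f(u) du ≈ -3172.86979.
M_5 = -3145.5565625.
Error ≈ -3172.86979 − (-3145.5565625) ≈ -27.313.

-27.313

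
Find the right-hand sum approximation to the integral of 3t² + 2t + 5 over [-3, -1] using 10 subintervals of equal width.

26.04

Δt = (-1 − (-3))/10 = 0.2.
Right endpoints: -2.8, -2.6, -2.4, -2.2, -2, -1.8, -1.6, -1.4, -1.2, -1.
f(-2.8) = 22.92, f(-2.6) = 20.08, f(-2.4) = 17.48, f(-2.2) = 15.12, f(-2) = 13, f(-1.8) = 11.12, f(-1.6) = 9.48, f(-1.4) = 8.08, f(-1.2) = 6.92, f(-1) = 6.
Sum = Δt · [f(-2.8) + f(-2.6) + f(-2.4) + ...].
Sum = 26.04.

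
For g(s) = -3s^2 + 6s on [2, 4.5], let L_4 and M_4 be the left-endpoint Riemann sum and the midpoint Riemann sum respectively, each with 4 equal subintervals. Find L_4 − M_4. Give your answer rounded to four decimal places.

L_4 = -24.31640625.
M_4 ≈ -34.130859.
L_4 − M_4 ≈ 9.8145.

9.8145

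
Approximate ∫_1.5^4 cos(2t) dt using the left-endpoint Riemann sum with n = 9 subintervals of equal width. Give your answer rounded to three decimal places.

0.296

Δt = (4 − 1.5)/9 = 5/18.
Left endpoints: 1.5, 16/9, 37/18, 7/3, 47/18, 26/9, 19/6, 31/9, 67/18.
f(1.5) ≈ -0.990, f(16/9) ≈ -0.916, f(37/18) ≈ -0.566, f(7/3) ≈ -0.046, f(47/18) ≈ 0.488, f(26/9) ≈ 0.875, f(19/6) ≈ 0.999, f(31/9) ≈ 0.822, f(67/18) ≈ 0.398.
Sum = Δt · [f(1.5) + f(16/9) + f(37/18) + ...].
Sum ≈ 0.296.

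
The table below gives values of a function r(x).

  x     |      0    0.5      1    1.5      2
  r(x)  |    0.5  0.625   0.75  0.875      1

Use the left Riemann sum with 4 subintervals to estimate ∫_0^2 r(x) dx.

Δx = 0.5.
Sum = 0.5·[0.5 + 0.625 + 0.75 + 0.875] = 1.375.

1.375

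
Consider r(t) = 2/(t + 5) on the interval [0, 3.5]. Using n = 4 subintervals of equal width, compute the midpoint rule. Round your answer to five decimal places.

Δt = (3.5 − 0)/4 = 0.875.
Midpoints: 0.4375, 1.3125, 2.1875, 3.0625.
r(0.4375) = 32/87, r(1.3125) = 32/101, r(2.1875) = 32/115, r(3.0625) = 32/129.
Sum = Δt · [r(0.4375) + r(1.3125) + r(2.1875) + r(3.0625)].
Sum ≈ 1.05960.

1.05960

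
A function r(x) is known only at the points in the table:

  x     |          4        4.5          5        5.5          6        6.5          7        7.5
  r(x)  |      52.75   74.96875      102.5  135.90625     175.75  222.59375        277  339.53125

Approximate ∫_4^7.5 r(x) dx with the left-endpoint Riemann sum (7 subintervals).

Δx = 0.5.
Sum = 0.5·[52.75 + 74.96875 + 102.5 + 135.90625 + 175.75 + 222.59375 + 277] = 520.734375.

520.734375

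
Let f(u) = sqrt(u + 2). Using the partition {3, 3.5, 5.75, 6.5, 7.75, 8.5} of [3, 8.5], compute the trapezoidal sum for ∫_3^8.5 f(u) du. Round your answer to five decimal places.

15.21261

Subinterval widths: 0.5, 2.25, 0.75, 1.25, 0.75.
f(3) ≈ 2.23607, f(3.5) ≈ 2.34521, f(5.75) ≈ 2.78388, f(6.5) ≈ 2.91548, f(7.75) ≈ 3.12250, f(8.5) ≈ 3.24037.
On each subinterval the trapezoid contributes (Δu_i/2)·[f(u_{i-1}) + f(u_i)].
Sum ≈ 15.21261.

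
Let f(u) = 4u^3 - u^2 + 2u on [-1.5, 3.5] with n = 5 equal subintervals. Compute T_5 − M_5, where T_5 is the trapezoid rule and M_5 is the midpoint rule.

13.75

T_5 = 148.75.
M_5 = 135.
T_5 − M_5 = 13.75.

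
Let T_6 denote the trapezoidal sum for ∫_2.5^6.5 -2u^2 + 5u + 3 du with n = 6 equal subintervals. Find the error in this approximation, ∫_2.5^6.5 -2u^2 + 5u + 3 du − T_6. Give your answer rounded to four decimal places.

0.5926

Exact integral: ∫_2.5^6.5 f(u) du ≈ -70.666667.
T_6 ≈ -71.259259.
Error ≈ -70.666667 − (-71.259259) ≈ 0.5926.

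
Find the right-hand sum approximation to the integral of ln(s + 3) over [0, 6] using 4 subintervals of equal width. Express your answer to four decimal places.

Δs = (6 − 0)/4 = 1.5.
Right endpoints: 1.5, 3, 4.5, 6.
f(1.5) ≈ 1.5041, f(3) ≈ 1.7918, f(4.5) ≈ 2.0149, f(6) ≈ 2.1972.
Sum = Δs · [f(1.5) + f(3) + f(4.5) + f(6)].
Sum ≈ 11.2619.

11.2619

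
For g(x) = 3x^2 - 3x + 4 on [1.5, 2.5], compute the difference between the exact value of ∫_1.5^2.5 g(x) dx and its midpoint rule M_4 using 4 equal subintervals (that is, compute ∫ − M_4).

Exact integral: ∫_1.5^2.5 g(x) dx = 10.25.
M_4 = 10.234375.
Error = 10.25 − 10.234375 = 0.015625.

0.015625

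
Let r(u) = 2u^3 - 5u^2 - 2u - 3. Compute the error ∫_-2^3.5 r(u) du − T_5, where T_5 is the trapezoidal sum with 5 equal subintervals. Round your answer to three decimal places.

0.555

Exact integral: ∫_-2^3.5 r(u) du ≈ -42.51042.
T_5 = -43.065.
Error ≈ -42.51042 − (-43.065) ≈ 0.555.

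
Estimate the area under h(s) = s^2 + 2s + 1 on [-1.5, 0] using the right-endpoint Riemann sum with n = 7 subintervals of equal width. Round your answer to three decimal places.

Δs = (0 − (-1.5))/7 = 3/14.
Right endpoints: -9/7, -15/14, -6/7, -9/14, -3/7, -3/14, 0.
h(-9/7) = 4/49, h(-15/14) = 1/196, h(-6/7) = 1/49, h(-9/14) = 25/196, h(-3/7) = 16/49, h(-3/14) = 121/196, h(0) = 1.
Sum = Δs · [h(-9/7) + h(-15/14) + h(-6/7) + ...].
Sum ≈ 0.467.

0.467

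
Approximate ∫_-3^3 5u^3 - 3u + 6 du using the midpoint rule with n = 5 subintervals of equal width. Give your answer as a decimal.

36

Δu = (3 − (-3))/5 = 1.2.
Midpoints: -2.4, -1.2, 0, 1.2, 2.4.
f(-2.4) = -55.92, f(-1.2) = 0.96, f(0) = 6, f(1.2) = 11.04, f(2.4) = 67.92.
Sum = Δu · [f(-2.4) + f(-1.2) + f(0) + f(1.2) + f(2.4)].
Sum = 36.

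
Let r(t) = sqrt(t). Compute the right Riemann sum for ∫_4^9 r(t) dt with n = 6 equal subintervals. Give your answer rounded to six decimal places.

Δt = (9 − 4)/6 = 5/6.
Right endpoints: 29/6, 17/3, 6.5, 22/3, 49/6, 9.
r(29/6) ≈ 2.198484, r(17/3) ≈ 2.380476, r(6.5) ≈ 2.549510, r(22/3) ≈ 2.708013, r(49/6) ≈ 2.857738, r(9) ≈ 3.000000.
Sum = Δt · [r(29/6) + r(17/3) + r(6.5) + ...].
Sum ≈ 13.078518.

13.078518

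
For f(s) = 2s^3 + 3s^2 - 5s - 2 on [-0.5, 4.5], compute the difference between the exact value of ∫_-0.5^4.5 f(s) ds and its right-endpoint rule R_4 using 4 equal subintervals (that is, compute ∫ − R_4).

-155.46875

Exact integral: ∫_-0.5^4.5 f(s) ds = 236.25.
R_4 = 391.71875.
Error = 236.25 − 391.71875 = -155.46875.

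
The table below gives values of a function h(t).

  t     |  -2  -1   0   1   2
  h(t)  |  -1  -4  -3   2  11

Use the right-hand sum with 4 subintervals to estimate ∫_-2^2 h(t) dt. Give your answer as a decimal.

Δt = 1.
Sum = 1·[(-4) + (-3) + 2 + 11] = 6.

6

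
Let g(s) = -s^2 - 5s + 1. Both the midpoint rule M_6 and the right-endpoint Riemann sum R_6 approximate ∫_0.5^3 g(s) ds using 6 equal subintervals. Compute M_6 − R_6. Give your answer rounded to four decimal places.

M_6 ≈ -28.297164.
R_6 ≈ -32.832755.
M_6 − R_6 ≈ 4.5356.

4.5356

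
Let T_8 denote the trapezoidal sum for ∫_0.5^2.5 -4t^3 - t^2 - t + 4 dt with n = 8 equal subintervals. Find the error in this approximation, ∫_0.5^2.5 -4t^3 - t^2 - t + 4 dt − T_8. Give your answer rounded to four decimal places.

Exact integral: ∫_0.5^2.5 f(t) dt ≈ -39.166667.
T_8 = -39.5625.
Error ≈ -39.166667 − (-39.5625) ≈ 0.3958.

0.3958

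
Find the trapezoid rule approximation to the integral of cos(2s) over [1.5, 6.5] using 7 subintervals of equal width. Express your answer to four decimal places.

Δs = (6.5 − 1.5)/7 = 5/7.
f(1.5) ≈ -0.9900, f(31/14) ≈ -0.2800, f(41/14) ≈ 0.9106, f(51/14) ≈ 0.5382, f(61/14) ≈ -0.7580, f(71/14) ≈ -0.7531, f(81/14) ≈ 0.5446, f(6.5) ≈ 0.9074.
T_7 = (Δs/2)·[f(s_0) + 2f(s_1) + ... + 2f(s_{6}) + f(s_7)].
Sum ≈ 0.1149.

0.1149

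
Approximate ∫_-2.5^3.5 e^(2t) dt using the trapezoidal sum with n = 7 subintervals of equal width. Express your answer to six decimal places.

676.445703

Δt = (3.5 − (-2.5))/7 = 6/7.
f(-2.5) ≈ 0.006738, f(-23/14) ≈ 0.037414, f(-11/14) ≈ 0.207748, f(1/14) ≈ 1.153565, f(13/14) ≈ 6.405409, f(25/14) ≈ 35.567367, f(37/14) ≈ 197.495201, f(3.5) ≈ 1096.633158.
T_7 = (Δt/2)·[f(t_0) + 2f(t_1) + ... + 2f(t_{6}) + f(t_7)].
Sum ≈ 676.445703.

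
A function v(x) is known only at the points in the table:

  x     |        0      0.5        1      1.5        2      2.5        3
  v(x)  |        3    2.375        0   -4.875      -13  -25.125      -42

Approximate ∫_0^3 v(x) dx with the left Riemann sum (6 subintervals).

-18.8125

Δx = 0.5.
Sum = 0.5·[3 + 2.375 + 0 + (-4.875) + (-13) + (-25.125)] = -18.8125.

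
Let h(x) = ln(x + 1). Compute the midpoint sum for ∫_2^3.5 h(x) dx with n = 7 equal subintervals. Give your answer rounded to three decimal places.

1.973

Δx = (3.5 − 2)/7 = 3/14.
Midpoints: 59/28, 65/28, 71/28, 2.75, 83/28, 89/28, 95/28.
h(59/28) ≈ 1.134, h(65/28) ≈ 1.200, h(71/28) ≈ 1.263, h(2.75) ≈ 1.322, h(83/28) ≈ 1.377, h(89/28) ≈ 1.430, h(95/28) ≈ 1.480.
Sum = Δx · [h(59/28) + h(65/28) + h(71/28) + ...].
Sum ≈ 1.973.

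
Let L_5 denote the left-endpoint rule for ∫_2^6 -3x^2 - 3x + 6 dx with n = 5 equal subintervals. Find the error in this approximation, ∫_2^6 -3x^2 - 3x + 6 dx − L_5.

Exact integral: ∫_2^6 f(x) dx = -232.
L_5 = -190.08.
Error = -232 − (-190.08) = -41.92.

-41.92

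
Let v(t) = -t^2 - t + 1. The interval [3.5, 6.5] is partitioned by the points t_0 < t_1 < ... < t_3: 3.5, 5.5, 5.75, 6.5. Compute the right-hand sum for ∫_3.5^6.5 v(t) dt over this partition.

-114.765625

Subinterval widths: 2, 0.25, 0.75.
Right endpoints: 5.5, 5.75, 6.5.
v(5.5) = -34.75, v(5.75) = -37.8125, v(6.5) = -47.75.
Sum = Σ Δt_i · v(t_i).
Sum = -114.765625.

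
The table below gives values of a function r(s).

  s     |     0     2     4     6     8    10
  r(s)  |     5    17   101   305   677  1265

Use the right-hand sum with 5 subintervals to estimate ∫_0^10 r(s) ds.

4730

Δs = 2.
Sum = 2·[17 + 101 + 305 + 677 + 1265] = 4730.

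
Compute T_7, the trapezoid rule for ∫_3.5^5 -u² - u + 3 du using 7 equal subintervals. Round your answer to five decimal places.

Δu = (5 − 3.5)/7 = 3/14.
f(3.5) = -12.75, f(26/7) = -711/49, f(55/14) = -3207/196, f(29/7) = -897/49, f(61/14) = -3987/196, f(32/7) = -1101/49, f(67/14) = -4839/196, f(5) = -27.
T_7 = (Δu/2)·[f(u_0) + 2f(u_1) + ... + 2f(u_{6}) + f(u_7)].
Sum ≈ -29.26148.

-29.26148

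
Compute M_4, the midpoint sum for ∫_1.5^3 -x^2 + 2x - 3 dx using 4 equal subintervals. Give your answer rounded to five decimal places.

-5.60742

Δx = (3 − 1.5)/4 = 0.375.
Midpoints: 1.6875, 2.0625, 2.4375, 2.8125.
f(1.6875) = -2.47265625, f(2.0625) = -3.12890625, f(2.4375) = -4.06640625, f(2.8125) = -5.28515625.
Sum = Δx · [f(1.6875) + f(2.0625) + f(2.4375) + f(2.8125)].
Sum ≈ -5.60742.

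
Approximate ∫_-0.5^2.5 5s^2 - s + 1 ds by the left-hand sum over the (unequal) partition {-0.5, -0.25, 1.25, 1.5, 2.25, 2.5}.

Subinterval widths: 0.25, 1.5, 0.25, 0.75, 0.25.
Left endpoints: -0.5, -0.25, 1.25, 1.5, 2.25.
f(-0.5) = 2.75, f(-0.25) = 1.5625, f(1.25) = 7.5625, f(1.5) = 10.75, f(2.25) = 24.0625.
Sum = Σ Δs_i · f(s_i).
Sum = 19.

19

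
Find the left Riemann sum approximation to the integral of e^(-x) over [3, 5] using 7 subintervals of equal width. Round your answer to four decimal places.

0.0495

Δx = (5 − 3)/7 = 2/7.
Left endpoints: 3, 23/7, 25/7, 27/7, 29/7, 31/7, 33/7.
f(3) ≈ 0.0498, f(23/7) ≈ 0.0374, f(25/7) ≈ 0.0281, f(27/7) ≈ 0.0211, f(29/7) ≈ 0.0159, f(31/7) ≈ 0.0119, f(33/7) ≈ 0.0090.
Sum = Δx · [f(3) + f(23/7) + f(25/7) + ...].
Sum ≈ 0.0495.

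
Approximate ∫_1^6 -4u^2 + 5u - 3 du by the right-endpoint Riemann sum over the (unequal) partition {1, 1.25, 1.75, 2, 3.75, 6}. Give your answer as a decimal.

-340.375

Subinterval widths: 0.25, 0.5, 0.25, 1.75, 2.25.
Right endpoints: 1.25, 1.75, 2, 3.75, 6.
f(1.25) = -3, f(1.75) = -6.5, f(2) = -9, f(3.75) = -40.5, f(6) = -117.
Sum = Σ Δu_i · f(u_i).
Sum = -340.375.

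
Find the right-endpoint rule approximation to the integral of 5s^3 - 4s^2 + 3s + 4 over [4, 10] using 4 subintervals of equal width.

Δs = (10 − 4)/4 = 1.5.
Right endpoints: 5.5, 7, 8.5, 10.
f(5.5) = 731.375, f(7) = 1544, f(8.5) = 2811.125, f(10) = 4634.
Sum = Δs · [f(5.5) + f(7) + f(8.5) + f(10)].
Sum = 14580.75.

14580.75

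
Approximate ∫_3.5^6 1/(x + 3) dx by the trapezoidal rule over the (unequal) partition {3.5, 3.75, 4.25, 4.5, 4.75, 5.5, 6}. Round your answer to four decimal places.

Subinterval widths: 0.25, 0.5, 0.25, 0.25, 0.75, 0.5.
f(3.5) = 2/13, f(3.75) = 4/27, f(4.25) = 4/29, f(4.5) = 2/15, f(4.75) = 4/31, f(5.5) = 2/17, f(6) = 1/9.
On each subinterval the trapezoid contributes (Δx_i/2)·[f(x_{i-1}) + f(x_i)].
Sum ≈ 0.3257.

0.3257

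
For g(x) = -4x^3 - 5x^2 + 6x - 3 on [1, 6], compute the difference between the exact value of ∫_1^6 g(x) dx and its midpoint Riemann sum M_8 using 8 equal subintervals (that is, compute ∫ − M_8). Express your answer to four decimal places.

-7.6497

Exact integral: ∫_1^6 g(x) dx ≈ -1563.333333.
M_8 = -1555.68359375.
Error ≈ -1563.333333 − (-1555.68359375) ≈ -7.6497.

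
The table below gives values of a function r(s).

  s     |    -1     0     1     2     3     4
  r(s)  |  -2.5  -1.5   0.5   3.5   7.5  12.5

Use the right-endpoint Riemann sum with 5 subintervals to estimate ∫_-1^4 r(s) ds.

Δs = 1.
Sum = 1·[(-1.5) + 0.5 + 3.5 + 7.5 + 12.5] = 22.5.

22.5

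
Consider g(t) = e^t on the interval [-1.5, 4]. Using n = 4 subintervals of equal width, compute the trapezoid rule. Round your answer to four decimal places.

Δt = (4 − (-1.5))/4 = 1.375.
g(-1.5) ≈ 0.2231, g(-0.125) ≈ 0.8825, g(1.25) ≈ 3.4903, g(2.625) ≈ 13.8046, g(4) ≈ 54.5982.
T_4 = (Δt/2)·[g(t_0) + 2g(t_1) + 2g(t_2) + 2g(t_3) + g(t_4)].
Sum ≈ 62.6836.

62.6836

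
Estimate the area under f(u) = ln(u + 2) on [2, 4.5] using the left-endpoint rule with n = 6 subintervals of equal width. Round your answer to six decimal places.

4.018999

Δu = (4.5 − 2)/6 = 5/12.
Left endpoints: 2, 29/12, 17/6, 3.25, 11/3, 49/12.
f(2) ≈ 1.386294, f(29/12) ≈ 1.485385, f(17/6) ≈ 1.575536, f(3.25) ≈ 1.658228, f(11/3) ≈ 1.734601, f(49/12) ≈ 1.805553.
Sum = Δu · [f(2) + f(29/12) + f(17/6) + ...].
Sum ≈ 4.018999.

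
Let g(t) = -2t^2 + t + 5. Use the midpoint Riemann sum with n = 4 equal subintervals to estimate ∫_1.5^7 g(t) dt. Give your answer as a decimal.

Δt = (7 − 1.5)/4 = 1.375.
Midpoints: 2.1875, 3.5625, 4.9375, 6.3125.
g(2.1875) = -2.3828125, g(3.5625) = -16.8203125, g(4.9375) = -38.8203125, g(6.3125) = -68.3828125.
Sum = Δt · [g(2.1875) + g(3.5625) + g(4.9375) + g(6.3125)].
Sum = -173.80859375.

-173.80859375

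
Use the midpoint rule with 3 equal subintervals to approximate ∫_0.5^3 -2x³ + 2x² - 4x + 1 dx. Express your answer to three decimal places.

Δx = (3 − 0.5)/3 = 5/6.
Midpoints: 11/12, 1.75, 31/12.
f(11/12) = -2183/864, f(1.75) = -10.59375, f(31/12) = -26323/864.
Sum = Δx · [f(11/12) + f(1.75) + f(31/12)].
Sum ≈ -36.322.

-36.322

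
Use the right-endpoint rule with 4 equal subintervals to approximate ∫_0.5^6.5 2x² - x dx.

Δx = (6.5 − 0.5)/4 = 1.5.
Right endpoints: 2, 3.5, 5, 6.5.
f(2) = 6, f(3.5) = 21, f(5) = 45, f(6.5) = 78.
Sum = Δx · [f(2) + f(3.5) + f(5) + f(6.5)].
Sum = 225.

225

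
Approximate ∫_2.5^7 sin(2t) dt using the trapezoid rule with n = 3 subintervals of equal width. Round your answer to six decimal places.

Δt = (7 − 2.5)/3 = 1.5.
f(2.5) ≈ -0.958924, f(4) ≈ 0.989358, f(5.5) ≈ -0.999990, f(7) ≈ 0.990607.
T_3 = (Δt/2)·[f(t_0) + 2f(t_1) + 2f(t_2) + f(t_3)].
Sum ≈ 0.007814.

0.007814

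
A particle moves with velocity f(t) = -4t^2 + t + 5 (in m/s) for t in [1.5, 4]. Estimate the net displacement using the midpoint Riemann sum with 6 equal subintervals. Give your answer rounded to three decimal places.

Δt = (4 − 1.5)/6 = 5/12.
Midpoints: 41/24, 2.125, 61/24, 71/24, 3.375, 91/24.
f(41/24) = -715/144, f(2.125) = -10.9375, f(61/24) = -2635/144, f(71/24) = -3895/144, f(3.375) = -37.1875, f(91/24) = -7015/144.
Sum = Δt · [f(41/24) + f(2.125) + f(61/24) + ...].
Sum ≈ -61.314.

-61.314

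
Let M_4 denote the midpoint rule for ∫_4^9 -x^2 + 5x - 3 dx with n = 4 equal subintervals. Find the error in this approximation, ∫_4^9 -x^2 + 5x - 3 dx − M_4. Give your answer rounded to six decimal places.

-0.651042

Exact integral: ∫_4^9 f(x) dx ≈ -74.16666667.
M_4 = -73.515625.
Error ≈ -74.16666667 − (-73.515625) ≈ -0.651042.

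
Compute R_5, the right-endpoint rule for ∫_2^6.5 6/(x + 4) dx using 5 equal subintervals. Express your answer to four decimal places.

Δx = (6.5 − 2)/5 = 0.9.
Right endpoints: 2.9, 3.8, 4.7, 5.6, 6.5.
f(2.9) = 20/23, f(3.8) = 10/13, f(4.7) = 20/29, f(5.6) = 0.625, f(6.5) = 4/7.
Sum = Δx · [f(2.9) + f(3.8) + f(4.7) + f(5.6) + f(6.5)].
Sum ≈ 3.1724.

3.1724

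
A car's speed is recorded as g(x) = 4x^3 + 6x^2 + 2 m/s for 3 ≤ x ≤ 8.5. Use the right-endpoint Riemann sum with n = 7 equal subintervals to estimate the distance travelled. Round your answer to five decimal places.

7438.46939

Δx = (8.5 − 3)/7 = 11/14.
Right endpoints: 53/14, 32/7, 75/14, 43/7, 97/14, 54/7, 8.5.
g(53/14) = 104619/343, g(32/7) = 174766/343, g(75/14) = 270686/343, g(43/7) = 396372/343, g(97/14) = 555817/343, g(54/7) = 753014/343, g(8.5) = 2892.
Sum = Δx · [g(53/14) + g(32/7) + g(75/14) + ...].
Sum ≈ 7438.46939.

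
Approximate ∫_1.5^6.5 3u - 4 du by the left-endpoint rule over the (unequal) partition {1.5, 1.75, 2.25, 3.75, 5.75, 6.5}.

Subinterval widths: 0.25, 0.5, 1.5, 2, 0.75.
Left endpoints: 1.5, 1.75, 2.25, 3.75, 5.75.
f(1.5) = 0.5, f(1.75) = 1.25, f(2.25) = 2.75, f(3.75) = 7.25, f(5.75) = 13.25.
Sum = Σ Δu_i · f(u_i).
Sum = 29.3125.

29.3125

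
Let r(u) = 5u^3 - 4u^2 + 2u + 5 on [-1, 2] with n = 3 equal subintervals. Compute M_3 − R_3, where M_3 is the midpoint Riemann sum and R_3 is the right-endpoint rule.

-22.125

M_3 = 23.875.
R_3 = 46.
M_3 − R_3 = -22.125.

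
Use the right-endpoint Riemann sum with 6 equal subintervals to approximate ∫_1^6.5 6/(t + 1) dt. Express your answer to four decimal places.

Δt = (6.5 − 1)/6 = 11/12.
Right endpoints: 23/12, 17/6, 3.75, 14/3, 67/12, 6.5.
f(23/12) = 72/35, f(17/6) = 36/23, f(3.75) = 24/19, f(14/3) = 18/17, f(67/12) = 72/79, f(6.5) = 0.8.
Sum = Δt · [f(23/12) + f(17/6) + f(3.75) + ...].
Sum ≈ 7.0178.

7.0178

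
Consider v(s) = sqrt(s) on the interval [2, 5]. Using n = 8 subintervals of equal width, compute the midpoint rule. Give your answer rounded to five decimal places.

Δs = (5 − 2)/8 = 0.375.
Midpoints: 2.1875, 2.5625, 2.9375, 3.3125, 3.6875, 4.0625, 4.4375, 4.8125.
v(2.1875) ≈ 1.47902, v(2.5625) ≈ 1.60078, v(2.9375) ≈ 1.71391, v(3.3125) ≈ 1.82003, v(3.6875) ≈ 1.92029, v(4.0625) ≈ 2.01556, v(4.4375) ≈ 2.10654, v(4.8125) ≈ 2.19374.
Sum = Δs · [v(2.1875) + v(2.5625) + v(2.9375) + ...].
Sum ≈ 5.56870.

5.56870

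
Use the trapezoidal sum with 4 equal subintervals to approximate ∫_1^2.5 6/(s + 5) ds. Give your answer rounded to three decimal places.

Δs = (2.5 − 1)/4 = 0.375.
f(1) = 1, f(1.375) = 16/17, f(1.75) = 8/9, f(2.125) = 16/19, f(2.5) = 0.8.
T_4 = (Δs/2)·[f(s_0) + 2f(s_1) + 2f(s_2) + 2f(s_3) + f(s_4)].
Sum ≈ 1.340.

1.340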